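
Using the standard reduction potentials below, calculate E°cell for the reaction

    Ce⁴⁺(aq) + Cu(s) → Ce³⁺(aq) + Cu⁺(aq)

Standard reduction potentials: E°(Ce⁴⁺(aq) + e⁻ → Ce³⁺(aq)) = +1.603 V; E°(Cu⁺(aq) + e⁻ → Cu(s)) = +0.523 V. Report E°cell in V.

+1.080 V

In the reaction as written, Ce⁴⁺(aq) is reduced (cathode) and Cu⁺(aq) is produced by oxidation at the anode.
E°cell = E°(cathode) − E°(anode) = +1.603 − (+0.523) = +1.080 V.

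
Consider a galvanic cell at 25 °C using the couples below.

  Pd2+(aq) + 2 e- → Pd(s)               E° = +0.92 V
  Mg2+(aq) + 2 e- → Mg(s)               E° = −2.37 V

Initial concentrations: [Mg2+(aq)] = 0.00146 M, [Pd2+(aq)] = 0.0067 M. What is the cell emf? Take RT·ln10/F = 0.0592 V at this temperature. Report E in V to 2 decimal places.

The Pd²⁺/Pd couple has the more positive E°, so it is the cathode; Mg²⁺/Mg is the anode.
E°cell = E°cat − E°an = +0.92 − (−2.37) = +3.29 V; n = 2.
Balancing gives Pd2+(aq) + Mg(s) → Pd(s) + Mg2+(aq); hence Q = [Mg2+(aq)] / [Pd2+(aq)] = 0.218 (log Q = −0.662).
E = E° − (0.0592/n)·log Q = +3.29 − (0.0592/2)(−0.662) = +3.31 V.

+3.31 V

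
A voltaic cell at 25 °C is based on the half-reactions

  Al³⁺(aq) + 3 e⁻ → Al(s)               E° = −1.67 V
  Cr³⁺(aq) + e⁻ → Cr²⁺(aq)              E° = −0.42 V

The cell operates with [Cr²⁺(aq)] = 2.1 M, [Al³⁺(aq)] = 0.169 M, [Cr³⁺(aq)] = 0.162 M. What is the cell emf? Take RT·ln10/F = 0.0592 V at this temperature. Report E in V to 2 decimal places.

Since E°(Cr³⁺/Cr²⁺) > E°(Al³⁺/Al), Cr³⁺/Cr²⁺ serves as the cathode.
E°cell = −0.42 − (−1.67) = +1.25 V, with n = 3 electrons transferred.
Balancing gives 3 Cr³⁺(aq) + Al(s) → 3 Cr²⁺(aq) + Al³⁺(aq); hence Q = ([Cr²⁺(aq)]^3·[Al³⁺(aq)]) / [Cr³⁺(aq)]^3 = 368 (log Q = 2.566).
By the Nernst equation, E = +1.25 − (0.0592/3)·(2.566) = +1.20 V.

+1.20 V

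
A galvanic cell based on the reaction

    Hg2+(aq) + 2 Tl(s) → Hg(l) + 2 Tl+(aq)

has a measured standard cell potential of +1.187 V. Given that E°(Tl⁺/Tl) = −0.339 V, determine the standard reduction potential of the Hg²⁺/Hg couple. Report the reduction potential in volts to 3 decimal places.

+0.848 V

In the reaction as written the Hg²⁺/Hg couple is reduced (cathode) and Tl⁺/Tl is oxidized (anode), so E°cell = E°(Hg²⁺/Hg) − E°(Tl⁺/Tl).
E°(Hg²⁺/Hg) = E°cell + E°(anode) = +1.187 + (−0.339) = +0.848 V.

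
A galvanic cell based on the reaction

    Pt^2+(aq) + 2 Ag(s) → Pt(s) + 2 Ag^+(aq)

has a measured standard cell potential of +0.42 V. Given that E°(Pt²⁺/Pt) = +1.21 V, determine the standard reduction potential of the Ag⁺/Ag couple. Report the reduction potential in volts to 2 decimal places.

In the reaction as written the Pt²⁺/Pt couple is reduced (cathode) and Ag⁺/Ag is oxidized (anode), so E°cell = E°(Pt²⁺/Pt) − E°(Ag⁺/Ag).
E°(Ag⁺/Ag) = E°(cathode) − E°cell = +1.21 − (+0.42) = +0.79 V.

+0.79 V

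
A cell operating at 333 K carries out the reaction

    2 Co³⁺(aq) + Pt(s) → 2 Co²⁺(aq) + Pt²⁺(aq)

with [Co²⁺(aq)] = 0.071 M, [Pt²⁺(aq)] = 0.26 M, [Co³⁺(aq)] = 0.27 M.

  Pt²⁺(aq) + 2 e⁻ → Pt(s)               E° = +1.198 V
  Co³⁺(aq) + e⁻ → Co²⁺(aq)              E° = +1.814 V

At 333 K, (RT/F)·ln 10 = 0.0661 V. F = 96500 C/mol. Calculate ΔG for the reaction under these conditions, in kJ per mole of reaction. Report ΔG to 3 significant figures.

With Co³⁺/Co²⁺ reduced at the cathode, E°cell = +1.814 − (+1.198) = +0.616 V and n = 2.
Q = ([Co²⁺(aq)]^2·[Pt²⁺(aq)]) / [Co³⁺(aq)]^2 = 0.018, so log Q = −1.745 and E = +0.616 − (0.0661/2)(−1.745) = +0.6737 V.
Finally ΔG = −nFE = −(2)(96500 C/mol)(+0.6737 V) = −130 kJ/mol.

−130 kJ/mol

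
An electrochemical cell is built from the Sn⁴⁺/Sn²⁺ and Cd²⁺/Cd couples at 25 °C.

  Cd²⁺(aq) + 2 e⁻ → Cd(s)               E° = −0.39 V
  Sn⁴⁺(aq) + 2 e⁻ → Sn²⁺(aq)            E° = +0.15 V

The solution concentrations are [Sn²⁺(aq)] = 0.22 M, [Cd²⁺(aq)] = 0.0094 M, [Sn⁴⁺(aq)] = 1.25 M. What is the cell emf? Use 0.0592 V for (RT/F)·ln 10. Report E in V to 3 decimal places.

Sn⁴⁺/Sn²⁺ is reduced (cathode, E° = +0.15 V) and Cd²⁺/Cd is oxidized (anode).
The standard potential is +0.15 − (−0.39) = +0.54 V and the balanced reaction transfers n = 2 electrons.
Balancing gives Sn⁴⁺(aq) + Cd(s) → Sn²⁺(aq) + Cd²⁺(aq); hence Q = ([Sn²⁺(aq)]·[Cd²⁺(aq)]) / [Sn⁴⁺(aq)] = 0.00165 (log Q = −2.781).
Applying E = E° − (RT ln10/nF)·log Q gives +0.54 − (0.0592/2)(−2.781) = +0.622 V.

+0.622 V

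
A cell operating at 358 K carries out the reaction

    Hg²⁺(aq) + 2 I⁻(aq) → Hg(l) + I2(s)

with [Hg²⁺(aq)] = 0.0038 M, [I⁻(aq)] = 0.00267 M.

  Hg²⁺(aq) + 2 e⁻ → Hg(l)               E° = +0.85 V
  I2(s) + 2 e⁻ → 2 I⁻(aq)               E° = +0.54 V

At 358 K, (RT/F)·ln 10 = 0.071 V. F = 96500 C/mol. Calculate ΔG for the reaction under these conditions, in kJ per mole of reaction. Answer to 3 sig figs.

−7.99 kJ/mol

With Hg²⁺/Hg reduced at the cathode, E°cell = +0.85 − (+0.54) = +0.31 V and n = 2.
Q = 1 / ([Hg²⁺(aq)]·[I⁻(aq)]^2) = 3.69×10^7, so log Q = 7.567 and E = +0.31 − (0.071/2)(7.567) = +0.0414 V.
Finally ΔG = −nFE = −(2)(96500 C/mol)(+0.0414 V) = −7.99 kJ/mol.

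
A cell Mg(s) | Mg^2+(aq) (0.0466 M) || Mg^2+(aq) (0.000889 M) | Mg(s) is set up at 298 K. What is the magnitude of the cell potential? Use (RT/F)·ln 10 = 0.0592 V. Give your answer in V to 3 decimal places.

For a concentration cell E°cell = 0, since both electrodes use the same couple.
The compartment with the higher Mg^2+(aq) concentration (0.0466 M) acts as the cathode; ions are reduced there and produced at the dilute (0.000889 M) anode.
With n = 2, Ecell = −(0.0592/2)·log([dilute]/[conc]) = −(0.0592/2)·log(0.000889/0.0466) = +0.051 V.

0.051 V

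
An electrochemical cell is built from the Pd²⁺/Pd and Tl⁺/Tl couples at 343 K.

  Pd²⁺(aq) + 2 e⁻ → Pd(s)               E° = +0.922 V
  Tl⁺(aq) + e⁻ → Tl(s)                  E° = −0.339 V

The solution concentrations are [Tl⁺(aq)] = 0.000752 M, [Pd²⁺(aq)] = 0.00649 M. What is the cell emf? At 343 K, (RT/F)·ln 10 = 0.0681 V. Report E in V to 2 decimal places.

+1.40 V

The Pd²⁺/Pd couple has the more positive E°, so it is the cathode; Tl⁺/Tl is the anode.
E°cell = E°cat − E°an = +0.922 − (−0.339) = +1.261 V; n = 2.
The balanced reaction is Pd²⁺(aq) + 2 Tl(s) → Pd(s) + 2 Tl⁺(aq), so Q = [Tl⁺(aq)]^2 / [Pd²⁺(aq)] = 8.71×10^−5 and log Q = −4.060.
Applying E = E° − (RT ln10/nF)·log Q gives +1.261 − (0.0681/2)(−4.060) = +1.40 V.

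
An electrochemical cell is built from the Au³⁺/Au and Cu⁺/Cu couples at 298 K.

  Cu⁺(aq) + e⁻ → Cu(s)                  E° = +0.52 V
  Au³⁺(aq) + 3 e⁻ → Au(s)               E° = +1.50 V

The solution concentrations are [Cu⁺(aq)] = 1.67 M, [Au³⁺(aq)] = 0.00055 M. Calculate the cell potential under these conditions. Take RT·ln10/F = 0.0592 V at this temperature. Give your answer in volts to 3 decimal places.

Au³⁺/Au is reduced (cathode, E° = +1.50 V) and Cu⁺/Cu is oxidized (anode).
The standard potential is +1.50 − (+0.52) = +0.98 V and the balanced reaction transfers n = 3 electrons.
Balancing gives Au³⁺(aq) + 3 Cu(s) → Au(s) + 3 Cu⁺(aq); hence Q = [Cu⁺(aq)]^3 / [Au³⁺(aq)] = 8.47×10^3 (log Q = 3.928).
By the Nernst equation, E = +0.98 − (0.0592/3)·(3.928) = +0.902 V.

+0.902 V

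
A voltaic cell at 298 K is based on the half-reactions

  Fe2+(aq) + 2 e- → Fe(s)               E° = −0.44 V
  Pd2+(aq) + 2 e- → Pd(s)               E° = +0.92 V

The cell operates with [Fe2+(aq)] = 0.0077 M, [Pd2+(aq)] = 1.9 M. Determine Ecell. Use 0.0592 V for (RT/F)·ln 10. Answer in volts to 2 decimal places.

+1.43 V

The Pd²⁺/Pd couple has the more positive E°, so it is the cathode; Fe²⁺/Fe is the anode.
The standard potential is +0.92 − (−0.44) = +1.36 V and the balanced reaction transfers n = 2 electrons.
For the overall reaction Pd2+(aq) + Fe(s) → Pd(s) + Fe2+(aq), Q = [Fe2+(aq)] / [Pd2+(aq)] = 0.00405, giving log Q = −2.392.
By the Nernst equation, E = +1.36 − (0.0592/2)·(−2.392) = +1.43 V.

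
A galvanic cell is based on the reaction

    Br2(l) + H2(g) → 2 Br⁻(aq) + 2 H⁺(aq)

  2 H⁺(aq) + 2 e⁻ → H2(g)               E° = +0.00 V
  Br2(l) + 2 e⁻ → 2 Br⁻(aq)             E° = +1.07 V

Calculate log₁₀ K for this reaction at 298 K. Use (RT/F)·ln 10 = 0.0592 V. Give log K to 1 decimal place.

The Br₂/Br⁻ couple is reduced (cathode); E°cell = +1.07 − (+0.00) = +1.07 V with n = 2.
At equilibrium E = 0, so log K = nE°cell / 0.0592 = (2)(+1.07) / 0.0592 = 36.1.

log K = 36.1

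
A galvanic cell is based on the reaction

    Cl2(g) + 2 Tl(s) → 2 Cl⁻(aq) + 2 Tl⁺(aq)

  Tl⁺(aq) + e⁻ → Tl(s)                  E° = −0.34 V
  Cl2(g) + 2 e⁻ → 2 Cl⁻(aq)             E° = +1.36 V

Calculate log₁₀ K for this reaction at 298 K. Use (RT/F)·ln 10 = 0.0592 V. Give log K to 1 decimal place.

log K = 57.4

The Cl₂/Cl⁻ couple is reduced (cathode); E°cell = +1.36 − (−0.34) = +1.70 V with n = 2.
At equilibrium E = 0, so log K = nE°cell / 0.0592 = (2)(+1.70) / 0.0592 = 57.4.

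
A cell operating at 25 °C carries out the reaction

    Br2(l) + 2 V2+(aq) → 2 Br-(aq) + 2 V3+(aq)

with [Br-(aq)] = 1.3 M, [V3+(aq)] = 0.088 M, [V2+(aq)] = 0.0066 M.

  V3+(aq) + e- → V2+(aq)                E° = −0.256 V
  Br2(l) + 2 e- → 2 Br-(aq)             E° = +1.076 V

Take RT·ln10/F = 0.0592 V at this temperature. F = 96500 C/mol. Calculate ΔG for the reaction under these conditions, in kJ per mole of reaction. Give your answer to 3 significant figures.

−243 kJ/mol

The standard cell potential is +1.076 − (−0.256) = +1.332 V, with n = 2 electrons in the balanced equation.
Q = ([Br-(aq)]^2·[V3+(aq)]^2) / [V2+(aq)]^2 = 300, so log Q = 2.478 and E = +1.332 − (0.0592/2)(2.478) = +1.2587 V.
Finally ΔG = −nFE = −(2)(96500 C/mol)(+1.2587 V) = −243 kJ/mol.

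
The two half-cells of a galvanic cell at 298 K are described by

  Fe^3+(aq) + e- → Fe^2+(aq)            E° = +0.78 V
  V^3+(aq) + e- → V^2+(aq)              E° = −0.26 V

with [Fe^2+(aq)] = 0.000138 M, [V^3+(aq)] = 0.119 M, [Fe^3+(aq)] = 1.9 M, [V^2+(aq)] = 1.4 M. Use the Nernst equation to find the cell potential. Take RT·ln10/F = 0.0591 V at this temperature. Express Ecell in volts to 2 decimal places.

Since E°(Fe³⁺/Fe²⁺) > E°(V³⁺/V²⁺), Fe³⁺/Fe²⁺ serves as the cathode.
E°cell = +0.78 − (−0.26) = +1.04 V, with n = 1 electron transferred.
The balanced reaction is Fe^3+(aq) + V^2+(aq) → Fe^2+(aq) + V^3+(aq), so Q = ([Fe^2+(aq)]·[V^3+(aq)]) / ([Fe^3+(aq)]·[V^2+(aq)]) = 6.17×10^−6 and log Q = −5.209.
E = E° − (0.0591/n)·log Q = +1.04 − (0.0591/1)(−5.209) = +1.35 V.

+1.35 V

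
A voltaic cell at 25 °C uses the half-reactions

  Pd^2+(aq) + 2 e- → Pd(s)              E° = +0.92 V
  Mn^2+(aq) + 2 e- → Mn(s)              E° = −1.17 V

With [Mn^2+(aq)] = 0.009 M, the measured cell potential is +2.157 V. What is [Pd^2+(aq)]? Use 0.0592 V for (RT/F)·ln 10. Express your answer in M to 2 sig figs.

1.7 M

The Pd²⁺/Pd couple has the larger reduction potential, so it is the cathode: E°cell = +0.92 − (−1.17) = +2.09 V and n = 2.
Rearranging E = E° − (0.0592/n)·log Q gives log Q = 2(+2.09 − (+2.157))/0.0592 = −2.264.
Balancing electrons gives Pd^2+(aq) + Mn(s) → Pd(s) + Mn^2+(aq); thus Q = [Mn^2+(aq)] / [Pd^2+(aq)].
Isolating [Pd^2+(aq)] in Q = 10^{−2.264} yields log [Pd^2+(aq)] = 0.218, i.e. 1.7 M.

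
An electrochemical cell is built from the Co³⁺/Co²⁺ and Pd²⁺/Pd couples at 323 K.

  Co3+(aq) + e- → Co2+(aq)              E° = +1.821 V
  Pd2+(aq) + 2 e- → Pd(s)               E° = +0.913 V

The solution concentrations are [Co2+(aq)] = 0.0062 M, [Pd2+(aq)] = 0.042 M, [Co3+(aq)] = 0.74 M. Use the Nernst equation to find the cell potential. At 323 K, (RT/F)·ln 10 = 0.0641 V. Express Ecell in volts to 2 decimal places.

+1.09 V

Co³⁺/Co²⁺ is reduced (cathode, E° = +1.821 V) and Pd²⁺/Pd is oxidized (anode).
The standard potential is +1.821 − (+0.913) = +0.908 V and the balanced reaction transfers n = 2 electrons.
Balancing gives 2 Co3+(aq) + Pd(s) → 2 Co2+(aq) + Pd2+(aq); hence Q = ([Co2+(aq)]^2·[Pd2+(aq)]) / [Co3+(aq)]^2 = 2.95×10^−6 (log Q = −5.530).
By the Nernst equation, E = +0.908 − (0.0641/2)·(−5.530) = +1.09 V.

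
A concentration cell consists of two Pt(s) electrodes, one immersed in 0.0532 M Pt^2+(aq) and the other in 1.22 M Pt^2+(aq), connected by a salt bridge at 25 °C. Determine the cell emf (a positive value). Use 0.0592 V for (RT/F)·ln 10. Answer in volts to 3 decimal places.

0.040 V

For a concentration cell E°cell = 0, since both electrodes use the same couple.
The compartment with the higher Pt^2+(aq) concentration (1.22 M) acts as the cathode; ions are reduced there and produced at the dilute (0.0532 M) anode.
With n = 2, Ecell = −(0.0592/2)·log([dilute]/[conc]) = −(0.0592/2)·log(0.0532/1.22) = +0.040 V.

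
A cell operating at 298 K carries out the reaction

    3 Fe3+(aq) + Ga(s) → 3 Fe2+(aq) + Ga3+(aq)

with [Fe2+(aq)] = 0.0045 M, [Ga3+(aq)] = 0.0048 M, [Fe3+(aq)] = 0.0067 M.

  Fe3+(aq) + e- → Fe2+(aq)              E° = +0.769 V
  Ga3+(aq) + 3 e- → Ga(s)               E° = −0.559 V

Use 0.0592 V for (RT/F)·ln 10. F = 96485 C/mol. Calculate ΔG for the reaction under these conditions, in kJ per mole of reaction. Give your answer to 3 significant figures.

−401 kJ/mol

With Fe³⁺/Fe²⁺ reduced at the cathode, E°cell = +0.769 − (−0.559) = +1.328 V and n = 3.
Here Q = ([Fe2+(aq)]^3·[Ga3+(aq)]) / [Fe3+(aq)]^3 = 0.00145 (log Q = −2.837), giving E = +1.328 − (0.0592/3)·(−2.837) = +1.3840 V.
ΔG = −nFE = −(3)(96485)(+1.3840) J/mol = −401 kJ/mol.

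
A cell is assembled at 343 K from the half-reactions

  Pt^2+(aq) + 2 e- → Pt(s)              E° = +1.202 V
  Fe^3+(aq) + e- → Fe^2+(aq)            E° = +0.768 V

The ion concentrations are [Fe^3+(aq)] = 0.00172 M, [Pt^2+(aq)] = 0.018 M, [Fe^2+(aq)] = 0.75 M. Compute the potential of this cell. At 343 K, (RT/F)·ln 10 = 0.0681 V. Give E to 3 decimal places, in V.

The Pt²⁺/Pt couple has the more positive E°, so it is the cathode; Fe³⁺/Fe²⁺ is the anode.
E°cell = E°cat − E°an = +1.202 − (+0.768) = +0.434 V; n = 2.
Balancing gives Pt^2+(aq) + 2 Fe^2+(aq) → Pt(s) + 2 Fe^3+(aq); hence Q = [Fe^3+(aq)]^2 / ([Pt^2+(aq)]·[Fe^2+(aq)]^2) = 0.000292 (log Q = −3.534).
E = E° − (0.0681/n)·log Q = +0.434 − (0.0681/2)(−3.534) = +0.554 V.

+0.554 V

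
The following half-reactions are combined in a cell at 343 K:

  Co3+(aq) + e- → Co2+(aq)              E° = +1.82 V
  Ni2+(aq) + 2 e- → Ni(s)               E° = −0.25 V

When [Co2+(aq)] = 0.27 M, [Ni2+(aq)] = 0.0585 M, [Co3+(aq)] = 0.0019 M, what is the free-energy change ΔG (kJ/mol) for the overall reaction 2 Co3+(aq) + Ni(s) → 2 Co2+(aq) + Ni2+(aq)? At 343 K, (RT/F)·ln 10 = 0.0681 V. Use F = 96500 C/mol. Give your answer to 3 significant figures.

−379 kJ/mol

The standard cell potential is +1.82 − (−0.25) = +2.07 V, with n = 2 electrons in the balanced equation.
The reaction quotient is ([Co2+(aq)]^2·[Ni2+(aq)]) / [Co3+(aq)]^2 = 1.18×10^3; by Nernst, E = +2.07 − (0.0681/2)(3.072) = +1.9654 V.
ΔG = −nFE = −(2)(96500)(+1.9654) J/mol = −379 kJ/mol.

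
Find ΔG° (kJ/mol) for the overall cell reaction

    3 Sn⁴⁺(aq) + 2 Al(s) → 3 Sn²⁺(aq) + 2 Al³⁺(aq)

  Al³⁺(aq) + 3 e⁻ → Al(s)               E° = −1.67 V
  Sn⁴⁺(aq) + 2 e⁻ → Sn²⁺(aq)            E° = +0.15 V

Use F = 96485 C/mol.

−1054 kJ/mol

In the reaction as written Sn⁴⁺(aq) is reduced, so the Sn⁴⁺/Sn²⁺ couple is the cathode and Al³⁺/Al is the anode.
E°cell = +0.15 − (−1.67) = +1.82 V; balancing electrons gives n = 6.
ΔG° = −nFE°cell = −(6)(96485)(+1.82) J/mol = −1054 kJ/mol.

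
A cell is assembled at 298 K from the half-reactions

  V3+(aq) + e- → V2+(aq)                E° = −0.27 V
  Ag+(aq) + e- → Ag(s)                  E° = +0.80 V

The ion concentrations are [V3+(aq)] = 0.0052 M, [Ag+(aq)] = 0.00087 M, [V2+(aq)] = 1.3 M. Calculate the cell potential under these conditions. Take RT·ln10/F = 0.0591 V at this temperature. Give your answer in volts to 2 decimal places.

Ag⁺/Ag is reduced (cathode, E° = +0.80 V) and V³⁺/V²⁺ is oxidized (anode).
E°cell = E°cat − E°an = +0.80 − (−0.27) = +1.07 V; n = 1.
Balancing gives Ag+(aq) + V2+(aq) → Ag(s) + V3+(aq); hence Q = [V3+(aq)] / ([Ag+(aq)]·[V2+(aq)]) = 4.6 (log Q = 0.663).
E = E° − (0.0591/n)·log Q = +1.07 − (0.0591/1)(0.663) = +1.03 V.

+1.03 V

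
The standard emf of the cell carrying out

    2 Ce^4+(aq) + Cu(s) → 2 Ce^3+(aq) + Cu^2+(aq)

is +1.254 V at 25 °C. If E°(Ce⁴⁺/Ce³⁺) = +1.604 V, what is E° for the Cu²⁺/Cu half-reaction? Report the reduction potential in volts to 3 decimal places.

+0.350 V

In the reaction as written the Ce⁴⁺/Ce³⁺ couple is reduced (cathode) and Cu²⁺/Cu is oxidized (anode), so E°cell = E°(Ce⁴⁺/Ce³⁺) − E°(Cu²⁺/Cu).
E°(Cu²⁺/Cu) = E°(cathode) − E°cell = +1.604 − (+1.254) = +0.350 V.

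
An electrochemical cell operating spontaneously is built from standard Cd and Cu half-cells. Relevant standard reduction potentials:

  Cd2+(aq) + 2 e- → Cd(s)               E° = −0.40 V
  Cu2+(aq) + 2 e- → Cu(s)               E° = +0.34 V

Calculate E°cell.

The Cu²⁺/Cu couple has the higher E°, so Cu ion is reduced (cathode) and Cd is oxidized (anode).
E°cell = E°(cathode) − E°(anode) = +0.34 − (−0.40) = +0.74 V.

+0.74 V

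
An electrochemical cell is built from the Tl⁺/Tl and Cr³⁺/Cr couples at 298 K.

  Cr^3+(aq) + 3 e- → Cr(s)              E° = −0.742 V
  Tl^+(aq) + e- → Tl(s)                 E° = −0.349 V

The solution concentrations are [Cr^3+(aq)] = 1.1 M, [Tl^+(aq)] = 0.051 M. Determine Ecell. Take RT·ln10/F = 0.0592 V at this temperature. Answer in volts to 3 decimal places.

+0.316 V

Tl⁺/Tl is reduced (cathode, E° = −0.349 V) and Cr³⁺/Cr is oxidized (anode).
E°cell = E°cat − E°an = −0.349 − (−0.742) = +0.393 V; n = 3.
For the overall reaction 3 Tl^+(aq) + Cr(s) → 3 Tl(s) + Cr^3+(aq), Q = [Cr^3+(aq)] / [Tl^+(aq)]^3 = 8.29×10^3, giving log Q = 3.919.
By the Nernst equation, E = +0.393 − (0.0592/3)·(3.919) = +0.316 V.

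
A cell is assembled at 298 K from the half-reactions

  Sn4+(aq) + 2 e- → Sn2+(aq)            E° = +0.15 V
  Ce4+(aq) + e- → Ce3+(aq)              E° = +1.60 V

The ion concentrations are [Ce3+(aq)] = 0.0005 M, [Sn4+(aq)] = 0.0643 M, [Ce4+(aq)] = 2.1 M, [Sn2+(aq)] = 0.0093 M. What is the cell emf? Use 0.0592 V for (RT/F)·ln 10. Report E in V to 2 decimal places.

Ce⁴⁺/Ce³⁺ is reduced (cathode, E° = +1.60 V) and Sn⁴⁺/Sn²⁺ is oxidized (anode).
E°cell = +1.60 − (+0.15) = +1.45 V, with n = 2 electrons transferred.
For the overall reaction 2 Ce4+(aq) + Sn2+(aq) → 2 Ce3+(aq) + Sn4+(aq), Q = ([Ce3+(aq)]^2·[Sn4+(aq)]) / ([Ce4+(aq)]^2·[Sn2+(aq)]) = 3.92×10^−7, giving log Q = −6.407.
E = E° − (0.0592/n)·log Q = +1.45 − (0.0592/2)(−6.407) = +1.64 V.

+1.64 V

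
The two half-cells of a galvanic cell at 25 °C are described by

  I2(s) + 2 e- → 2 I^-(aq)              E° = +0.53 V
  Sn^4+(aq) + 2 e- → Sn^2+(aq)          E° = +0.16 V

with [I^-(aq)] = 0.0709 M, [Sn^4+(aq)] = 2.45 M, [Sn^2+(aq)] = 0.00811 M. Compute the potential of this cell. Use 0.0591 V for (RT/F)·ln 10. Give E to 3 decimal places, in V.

I₂/I⁻ is reduced (cathode, E° = +0.53 V) and Sn⁴⁺/Sn²⁺ is oxidized (anode).
E°cell = +0.53 − (+0.16) = +0.37 V, with n = 2 electrons transferred.
Balancing gives I2(s) + Sn^2+(aq) → 2 I^-(aq) + Sn^4+(aq); hence Q = ([I^-(aq)]^2·[Sn^4+(aq)]) / [Sn^2+(aq)] = 1.52 (log Q = 0.181).
By the Nernst equation, E = +0.37 − (0.0591/2)·(0.181) = +0.365 V.

+0.365 V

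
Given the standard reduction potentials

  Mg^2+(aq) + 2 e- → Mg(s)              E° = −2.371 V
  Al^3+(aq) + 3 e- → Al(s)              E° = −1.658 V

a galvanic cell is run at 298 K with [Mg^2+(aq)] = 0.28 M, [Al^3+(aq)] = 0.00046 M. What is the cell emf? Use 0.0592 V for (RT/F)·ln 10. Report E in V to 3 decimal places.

Since E°(Al³⁺/Al) > E°(Mg²⁺/Mg), Al³⁺/Al serves as the cathode.
E°cell = E°cat − E°an = −1.658 − (−2.371) = +0.713 V; n = 6.
The balanced reaction is 2 Al^3+(aq) + 3 Mg(s) → 2 Al(s) + 3 Mg^2+(aq), so Q = [Mg^2+(aq)]^3 / [Al^3+(aq)]^2 = 1.04×10^5 and log Q = 5.016.
Applying E = E° − (RT ln10/nF)·log Q gives +0.713 − (0.0592/6)(5.016) = +0.664 V.

+0.664 V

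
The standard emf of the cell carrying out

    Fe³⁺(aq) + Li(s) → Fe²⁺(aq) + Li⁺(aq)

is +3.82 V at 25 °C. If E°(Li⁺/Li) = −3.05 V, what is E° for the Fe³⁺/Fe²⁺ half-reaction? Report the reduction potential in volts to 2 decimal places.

In the reaction as written the Fe³⁺/Fe²⁺ couple is reduced (cathode) and Li⁺/Li is oxidized (anode), so E°cell = E°(Fe³⁺/Fe²⁺) − E°(Li⁺/Li).
E°(Fe³⁺/Fe²⁺) = E°cell + E°(anode) = +3.82 + (−3.05) = +0.77 V.

+0.77 V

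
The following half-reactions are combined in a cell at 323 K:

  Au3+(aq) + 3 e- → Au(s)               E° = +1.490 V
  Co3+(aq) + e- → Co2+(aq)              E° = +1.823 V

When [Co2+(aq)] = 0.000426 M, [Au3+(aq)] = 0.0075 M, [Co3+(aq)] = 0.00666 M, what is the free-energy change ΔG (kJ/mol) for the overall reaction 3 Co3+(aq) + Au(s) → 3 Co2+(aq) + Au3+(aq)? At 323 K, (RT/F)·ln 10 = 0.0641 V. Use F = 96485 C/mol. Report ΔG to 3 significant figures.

The standard cell potential is +1.823 − (+1.490) = +0.333 V, with n = 3 electrons in the balanced equation.
The reaction quotient is ([Co2+(aq)]^3·[Au3+(aq)]) / [Co3+(aq)]^3 = 1.96×10^−6; by Nernst, E = +0.333 − (0.0641/3)(−5.707) = +0.4549 V.
ΔG = −nFE = −(3)(96485)(+0.4549) J/mol = −132 kJ/mol.

−132 kJ/mol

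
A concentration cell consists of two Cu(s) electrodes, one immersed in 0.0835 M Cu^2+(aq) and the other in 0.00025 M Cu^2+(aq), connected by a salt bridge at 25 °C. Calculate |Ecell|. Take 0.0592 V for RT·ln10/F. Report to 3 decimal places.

0.075 V

For a concentration cell E°cell = 0, since both electrodes use the same couple.
The compartment with the higher Cu^2+(aq) concentration (0.0835 M) acts as the cathode; ions are reduced there and produced at the dilute (0.00025 M) anode.
With n = 2, Ecell = −(0.0592/2)·log([dilute]/[conc]) = −(0.0592/2)·log(0.00025/0.0835) = +0.075 V.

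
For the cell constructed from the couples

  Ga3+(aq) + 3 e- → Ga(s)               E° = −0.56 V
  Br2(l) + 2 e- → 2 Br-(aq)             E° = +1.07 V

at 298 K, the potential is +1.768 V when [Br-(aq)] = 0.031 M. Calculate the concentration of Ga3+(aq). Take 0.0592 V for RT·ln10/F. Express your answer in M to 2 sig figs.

The Br₂/Br⁻ couple has the larger reduction potential, so it is the cathode: E°cell = +1.07 − (−0.56) = +1.63 V and n = 6.
Since E = E° − (0.0592/n)·log Q, log Q = n(E° − E)/0.0592 = −13.986.
Balancing electrons gives 3 Br2(l) + 2 Ga(s) → 6 Br-(aq) + 2 Ga3+(aq); thus Q = [Br-(aq)]^6·[Ga3+(aq)]^2.
Isolating [Ga3+(aq)] in Q = 10^{−13.986} yields log [Ga3+(aq)] = −2.467, i.e. 0.0034 M.

0.0034 M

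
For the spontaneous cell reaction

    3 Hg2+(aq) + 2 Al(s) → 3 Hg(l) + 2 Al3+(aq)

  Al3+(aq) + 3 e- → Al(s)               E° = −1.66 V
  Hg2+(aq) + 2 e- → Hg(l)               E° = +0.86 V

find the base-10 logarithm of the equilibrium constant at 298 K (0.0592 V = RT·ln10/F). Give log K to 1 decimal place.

log K = 255.4

The Hg²⁺/Hg couple is reduced (cathode); E°cell = +0.86 − (−1.66) = +2.52 V with n = 6.
At equilibrium E = 0, so log K = nE°cell / 0.0592 = (6)(+2.52) / 0.0592 = 255.4.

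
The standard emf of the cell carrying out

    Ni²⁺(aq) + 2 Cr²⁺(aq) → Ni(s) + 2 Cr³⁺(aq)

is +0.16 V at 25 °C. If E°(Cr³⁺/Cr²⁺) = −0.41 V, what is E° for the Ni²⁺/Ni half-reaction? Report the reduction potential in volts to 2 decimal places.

In the reaction as written the Ni²⁺/Ni couple is reduced (cathode) and Cr³⁺/Cr²⁺ is oxidized (anode), so E°cell = E°(Ni²⁺/Ni) − E°(Cr³⁺/Cr²⁺).
E°(Ni²⁺/Ni) = E°cell + E°(anode) = +0.16 + (−0.41) = −0.25 V.

−0.25 V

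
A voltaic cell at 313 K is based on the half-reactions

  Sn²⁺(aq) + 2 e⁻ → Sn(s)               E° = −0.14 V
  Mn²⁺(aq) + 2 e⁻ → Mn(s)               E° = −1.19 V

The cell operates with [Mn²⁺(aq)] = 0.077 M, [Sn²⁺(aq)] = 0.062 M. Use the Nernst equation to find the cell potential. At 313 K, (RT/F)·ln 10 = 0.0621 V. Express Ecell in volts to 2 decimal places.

+1.05 V

The Sn²⁺/Sn couple has the more positive E°, so it is the cathode; Mn²⁺/Mn is the anode.
The standard potential is −0.14 − (−1.19) = +1.05 V and the balanced reaction transfers n = 2 electrons.
For the overall reaction Sn²⁺(aq) + Mn(s) → Sn(s) + Mn²⁺(aq), Q = [Mn²⁺(aq)] / [Sn²⁺(aq)] = 1.24, giving log Q = 0.094.
By the Nernst equation, E = +1.05 − (0.0621/2)·(0.094) = +1.05 V.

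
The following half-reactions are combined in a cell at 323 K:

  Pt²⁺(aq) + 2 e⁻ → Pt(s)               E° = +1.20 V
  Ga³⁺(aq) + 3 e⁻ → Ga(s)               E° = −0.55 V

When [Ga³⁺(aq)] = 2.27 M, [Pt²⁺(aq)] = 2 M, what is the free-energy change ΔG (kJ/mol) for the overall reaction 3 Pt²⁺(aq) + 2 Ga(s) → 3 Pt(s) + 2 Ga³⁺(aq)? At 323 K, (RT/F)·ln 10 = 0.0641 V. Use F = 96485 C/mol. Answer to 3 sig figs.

−1010 kJ/mol

E°cell = +1.20 − (−0.55) = +1.75 V; the balanced reaction transfers n = 6 electrons.
Here Q = [Ga³⁺(aq)]^2 / [Pt²⁺(aq)]^3 = 0.644 (log Q = −0.191), giving E = +1.75 − (0.0641/6)·(−0.191) = +1.7520 V.
Finally ΔG = −nFE = −(6)(96485 C/mol)(+1.7520 V) = −1010 kJ/mol.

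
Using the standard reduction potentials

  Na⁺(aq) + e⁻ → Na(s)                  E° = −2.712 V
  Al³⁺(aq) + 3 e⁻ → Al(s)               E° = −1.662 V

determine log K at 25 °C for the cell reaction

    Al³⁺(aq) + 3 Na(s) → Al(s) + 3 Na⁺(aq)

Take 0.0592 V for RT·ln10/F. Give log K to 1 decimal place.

log K = 53.2

The Al³⁺/Al couple is reduced (cathode); E°cell = −1.662 − (−2.712) = +1.050 V with n = 3.
At equilibrium E = 0, so log K = nE°cell / 0.0592 = (3)(+1.050) / 0.0592 = 53.2.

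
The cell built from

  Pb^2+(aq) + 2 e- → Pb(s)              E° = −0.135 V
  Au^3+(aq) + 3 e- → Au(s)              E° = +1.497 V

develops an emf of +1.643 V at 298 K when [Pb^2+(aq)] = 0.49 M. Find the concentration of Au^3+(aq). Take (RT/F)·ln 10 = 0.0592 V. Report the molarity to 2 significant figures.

The Au³⁺/Au couple has the larger reduction potential, so it is the cathode: E°cell = +1.497 − (−0.135) = +1.632 V and n = 6.
Rearranging E = E° − (0.0592/n)·log Q gives log Q = 6(+1.632 − (+1.643))/0.0592 = −1.115.
Balancing electrons gives 2 Au^3+(aq) + 3 Pb(s) → 2 Au(s) + 3 Pb^2+(aq); thus Q = [Pb^2+(aq)]^3 / [Au^3+(aq)]^2.
Substituting the known concentrations and solving, log [Au^3+(aq)] = 0.093 and [Au^3+(aq)] = 1.2 M.

1.2 M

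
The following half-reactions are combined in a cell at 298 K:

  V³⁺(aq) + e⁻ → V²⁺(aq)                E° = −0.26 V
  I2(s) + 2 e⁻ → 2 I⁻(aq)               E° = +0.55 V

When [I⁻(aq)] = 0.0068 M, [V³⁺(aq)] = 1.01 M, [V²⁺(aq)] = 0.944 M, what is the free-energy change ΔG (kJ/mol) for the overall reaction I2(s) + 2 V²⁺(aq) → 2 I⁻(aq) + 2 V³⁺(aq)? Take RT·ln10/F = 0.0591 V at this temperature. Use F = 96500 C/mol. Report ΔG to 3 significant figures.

With I₂/I⁻ reduced at the cathode, E°cell = +0.55 − (−0.26) = +0.81 V and n = 2.
Here Q = ([I⁻(aq)]^2·[V³⁺(aq)]^2) / [V²⁺(aq)]^2 = 5.29×10^−5 (log Q = −4.276), giving E = +0.81 − (0.0591/2)·(−4.276) = +0.9364 V.
Finally ΔG = −nFE = −(2)(96500 C/mol)(+0.9364 V) = −181 kJ/mol.

−181 kJ/mol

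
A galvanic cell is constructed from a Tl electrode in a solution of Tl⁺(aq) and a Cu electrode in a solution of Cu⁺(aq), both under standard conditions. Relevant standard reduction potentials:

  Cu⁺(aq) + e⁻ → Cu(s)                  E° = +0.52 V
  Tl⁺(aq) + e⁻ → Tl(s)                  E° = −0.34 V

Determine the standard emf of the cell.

Of the two couples in this cell, the one with the more positive reduction potential is reduced at the cathode: here that is Cu⁺/Cu (+0.52 V); Tl⁺/Tl (−0.34 V) is the anode.
E°cell = E°(cathode) − E°(anode) = +0.52 − (−0.34) = +0.86 V.

+0.86 V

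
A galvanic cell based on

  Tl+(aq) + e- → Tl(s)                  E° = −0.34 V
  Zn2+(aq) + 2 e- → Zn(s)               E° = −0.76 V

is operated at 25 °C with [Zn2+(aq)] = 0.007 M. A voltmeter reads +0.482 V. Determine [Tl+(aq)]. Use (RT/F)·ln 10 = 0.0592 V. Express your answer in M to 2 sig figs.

Tl⁺/Tl is the cathode (higher E°); E°cell = −0.34 − (−0.76) = +0.42 V with n = 2.
Since E = E° − (0.0592/n)·log Q, log Q = n(E° − E)/0.0592 = −2.095.
For 2 Tl+(aq) + Zn(s) → 2 Tl(s) + Zn2+(aq), the reaction quotient is Q = [Zn2+(aq)] / [Tl+(aq)]^2.
Solving for the unknown gives log [Tl+(aq)] = −0.030, so [Tl+(aq)] ≈ 0.93 M.

0.93 M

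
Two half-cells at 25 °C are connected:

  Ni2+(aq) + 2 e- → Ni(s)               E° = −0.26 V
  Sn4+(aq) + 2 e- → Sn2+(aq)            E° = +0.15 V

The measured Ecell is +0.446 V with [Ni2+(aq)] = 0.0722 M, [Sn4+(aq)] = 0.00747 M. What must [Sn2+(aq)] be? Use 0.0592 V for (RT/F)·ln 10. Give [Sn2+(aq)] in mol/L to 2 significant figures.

With Sn⁴⁺/Sn²⁺ at the cathode and Ni²⁺/Ni at the anode, E°cell = +0.15 − (−0.26) = +0.41 V (n = 2).
Rearranging E = E° − (0.0592/n)·log Q gives log Q = 2(+0.41 − (+0.446))/0.0592 = −1.216.
Balancing electrons gives Sn4+(aq) + Ni(s) → Sn2+(aq) + Ni2+(aq); thus Q = ([Sn2+(aq)]·[Ni2+(aq)]) / [Sn4+(aq)].
Solving for the unknown gives log [Sn2+(aq)] = −2.201, so [Sn2+(aq)] ≈ 0.0063 M.

0.0063 M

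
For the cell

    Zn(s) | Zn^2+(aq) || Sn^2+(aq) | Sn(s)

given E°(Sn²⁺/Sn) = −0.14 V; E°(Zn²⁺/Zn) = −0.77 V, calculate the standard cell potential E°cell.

By convention the left-hand electrode in cell notation is the anode (oxidation) and the right-hand electrode is the cathode (reduction).
E°cell = E°(right) − E°(left) = −0.14 − (−0.77) = +0.63 V.

+0.63 V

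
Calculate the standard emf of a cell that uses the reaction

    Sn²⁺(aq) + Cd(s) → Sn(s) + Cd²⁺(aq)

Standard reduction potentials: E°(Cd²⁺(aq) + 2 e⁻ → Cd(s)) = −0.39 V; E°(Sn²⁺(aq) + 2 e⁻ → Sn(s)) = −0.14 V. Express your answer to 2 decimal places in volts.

+0.25 V

Sn²⁺(aq) gains electrons, so the Sn²⁺/Sn couple is the cathode; the Cd²⁺/Cd couple is the anode.
E°cell = E°(cathode) − E°(anode) = −0.14 − (−0.39) = +0.25 V.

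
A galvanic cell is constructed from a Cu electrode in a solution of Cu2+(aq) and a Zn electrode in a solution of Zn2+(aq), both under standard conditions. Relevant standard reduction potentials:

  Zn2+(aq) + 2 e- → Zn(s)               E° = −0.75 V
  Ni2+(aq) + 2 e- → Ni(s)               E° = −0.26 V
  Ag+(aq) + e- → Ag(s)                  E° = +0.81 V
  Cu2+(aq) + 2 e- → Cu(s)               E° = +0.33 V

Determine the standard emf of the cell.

+1.08 V

Of the two couples in this cell, the one with the more positive reduction potential is reduced at the cathode: here that is Cu²⁺/Cu (+0.33 V); Zn²⁺/Zn (−0.75 V) is the anode.
E°cell = E°(cathode) − E°(anode) = +0.33 − (−0.75) = +1.08 V.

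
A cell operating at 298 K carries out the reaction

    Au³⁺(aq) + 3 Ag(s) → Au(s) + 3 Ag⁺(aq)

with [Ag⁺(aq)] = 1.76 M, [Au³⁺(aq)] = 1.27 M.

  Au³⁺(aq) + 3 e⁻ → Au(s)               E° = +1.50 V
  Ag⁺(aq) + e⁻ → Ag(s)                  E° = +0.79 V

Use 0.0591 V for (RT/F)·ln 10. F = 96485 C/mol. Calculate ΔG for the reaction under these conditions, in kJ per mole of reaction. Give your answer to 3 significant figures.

With Au³⁺/Au reduced at the cathode, E°cell = +1.50 − (+0.79) = +0.71 V and n = 3.
Here Q = [Ag⁺(aq)]^3 / [Au³⁺(aq)] = 4.29 (log Q = 0.633), giving E = +0.71 − (0.0591/3)·(0.633) = +0.6975 V.
Then ΔG = −nFE = −3 × 96485 × +0.6975 J/mol = −202 kJ/mol.

−202 kJ/mol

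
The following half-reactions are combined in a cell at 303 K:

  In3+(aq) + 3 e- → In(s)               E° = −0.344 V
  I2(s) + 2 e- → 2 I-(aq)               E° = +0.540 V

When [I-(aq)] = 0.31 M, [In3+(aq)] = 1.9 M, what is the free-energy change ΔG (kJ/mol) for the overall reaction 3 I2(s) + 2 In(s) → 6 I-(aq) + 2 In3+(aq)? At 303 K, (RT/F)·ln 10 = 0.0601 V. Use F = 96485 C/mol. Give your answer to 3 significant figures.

E°cell = +0.540 − (−0.344) = +0.884 V; the balanced reaction transfers n = 6 electrons.
Q = [I-(aq)]^6·[In3+(aq)]^2 = 0.0032, so log Q = −2.494 and E = +0.884 − (0.0601/6)(−2.494) = +0.9090 V.
Finally ΔG = −nFE = −(6)(96485 C/mol)(+0.9090 V) = −526 kJ/mol.

−526 kJ/mol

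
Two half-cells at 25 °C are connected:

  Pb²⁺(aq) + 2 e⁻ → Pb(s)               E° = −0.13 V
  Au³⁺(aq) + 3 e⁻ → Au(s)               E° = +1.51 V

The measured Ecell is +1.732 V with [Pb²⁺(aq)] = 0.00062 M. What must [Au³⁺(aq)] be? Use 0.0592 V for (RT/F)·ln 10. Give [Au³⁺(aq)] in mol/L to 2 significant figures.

The Au³⁺/Au couple has the larger reduction potential, so it is the cathode: E°cell = +1.51 − (−0.13) = +1.64 V and n = 6.
Rearranging E = E° − (0.0592/n)·log Q gives log Q = 6(+1.64 − (+1.732))/0.0592 = −9.324.
For 2 Au³⁺(aq) + 3 Pb(s) → 2 Au(s) + 3 Pb²⁺(aq), the reaction quotient is Q = [Pb²⁺(aq)]^3 / [Au³⁺(aq)]^2.
Solving for the unknown gives log [Au³⁺(aq)] = −0.149, so [Au³⁺(aq)] ≈ 0.71 M.

0.71 M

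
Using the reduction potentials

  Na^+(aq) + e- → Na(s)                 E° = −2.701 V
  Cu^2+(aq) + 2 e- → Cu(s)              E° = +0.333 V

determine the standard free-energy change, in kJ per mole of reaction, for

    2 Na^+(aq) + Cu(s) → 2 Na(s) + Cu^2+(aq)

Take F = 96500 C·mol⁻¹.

+586 kJ/mol

In the reaction as written Na^+(aq) is reduced, so the Na⁺/Na couple is the cathode and Cu²⁺/Cu is the anode.
E°cell = −2.701 − (+0.333) = −3.034 V; balancing electrons gives n = 2.
ΔG° = −nFE°cell = −(2)(96500)(−3.034) J/mol = +586 kJ/mol.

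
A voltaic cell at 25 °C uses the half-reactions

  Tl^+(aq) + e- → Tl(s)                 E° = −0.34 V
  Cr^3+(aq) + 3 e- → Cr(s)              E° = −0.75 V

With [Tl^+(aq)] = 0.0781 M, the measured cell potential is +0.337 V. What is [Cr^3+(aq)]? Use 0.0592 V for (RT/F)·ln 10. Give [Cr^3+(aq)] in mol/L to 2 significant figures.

2.4 M

Tl⁺/Tl is the cathode (higher E°); E°cell = −0.34 − (−0.75) = +0.41 V with n = 3.
Since E = E° − (0.0592/n)·log Q, log Q = n(E° − E)/0.0592 = 3.699.
Balancing electrons gives 3 Tl^+(aq) + Cr(s) → 3 Tl(s) + Cr^3+(aq); thus Q = [Cr^3+(aq)] / [Tl^+(aq)]^3.
Solving for the unknown gives log [Cr^3+(aq)] = 0.377, so [Cr^3+(aq)] ≈ 2.4 M.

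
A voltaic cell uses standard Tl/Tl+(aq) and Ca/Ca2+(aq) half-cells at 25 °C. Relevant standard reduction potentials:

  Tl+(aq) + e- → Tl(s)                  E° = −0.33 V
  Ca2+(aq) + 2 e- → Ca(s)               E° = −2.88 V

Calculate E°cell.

The Tl⁺/Tl couple has the higher E°, so Tl ion is reduced (cathode) and Ca is oxidized (anode).
E°cell = E°(cathode) − E°(anode) = −0.33 − (−2.88) = +2.55 V.

+2.55 V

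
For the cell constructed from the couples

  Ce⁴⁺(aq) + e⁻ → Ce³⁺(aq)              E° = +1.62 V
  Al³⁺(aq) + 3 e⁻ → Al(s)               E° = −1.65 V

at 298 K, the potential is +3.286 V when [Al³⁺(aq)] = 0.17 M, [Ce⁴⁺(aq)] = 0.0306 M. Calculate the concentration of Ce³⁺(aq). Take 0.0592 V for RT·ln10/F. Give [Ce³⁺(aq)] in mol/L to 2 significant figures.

0.030 M

With Ce⁴⁺/Ce³⁺ at the cathode and Al³⁺/Al at the anode, E°cell = +1.62 − (−1.65) = +3.27 V (n = 3).
From the Nernst equation, log Q = n(E° − E)/0.0592 = 3·(+3.27 − (+3.286))/0.0592 = −0.811.
The balanced reaction is 3 Ce⁴⁺(aq) + Al(s) → 3 Ce³⁺(aq) + Al³⁺(aq), so Q = ([Ce³⁺(aq)]^3·[Al³⁺(aq)]) / [Ce⁴⁺(aq)]^3.
Solving for the unknown gives log [Ce³⁺(aq)] = −1.528, so [Ce³⁺(aq)] ≈ 0.030 M.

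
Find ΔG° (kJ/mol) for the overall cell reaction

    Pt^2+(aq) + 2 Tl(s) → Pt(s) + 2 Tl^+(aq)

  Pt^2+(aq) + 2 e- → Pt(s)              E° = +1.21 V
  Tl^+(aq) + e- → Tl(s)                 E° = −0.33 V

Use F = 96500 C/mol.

In the reaction as written Pt^2+(aq) is reduced, so the Pt²⁺/Pt couple is the cathode and Tl⁺/Tl is the anode.
E°cell = +1.21 − (−0.33) = +1.54 V; balancing electrons gives n = 2.
ΔG° = −nFE°cell = −(2)(96500)(+1.54) J/mol = −297 kJ/mol.

−297 kJ/mol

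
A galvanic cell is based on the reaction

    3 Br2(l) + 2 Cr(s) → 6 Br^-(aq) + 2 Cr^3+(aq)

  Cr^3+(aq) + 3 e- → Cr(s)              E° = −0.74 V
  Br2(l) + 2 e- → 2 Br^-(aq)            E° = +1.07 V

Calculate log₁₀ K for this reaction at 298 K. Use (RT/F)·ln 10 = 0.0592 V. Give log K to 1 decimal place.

log K = 183.4

The Br₂/Br⁻ couple is reduced (cathode); E°cell = +1.07 − (−0.74) = +1.81 V with n = 6.
At equilibrium E = 0, so log K = nE°cell / 0.0592 = (6)(+1.81) / 0.0592 = 183.4.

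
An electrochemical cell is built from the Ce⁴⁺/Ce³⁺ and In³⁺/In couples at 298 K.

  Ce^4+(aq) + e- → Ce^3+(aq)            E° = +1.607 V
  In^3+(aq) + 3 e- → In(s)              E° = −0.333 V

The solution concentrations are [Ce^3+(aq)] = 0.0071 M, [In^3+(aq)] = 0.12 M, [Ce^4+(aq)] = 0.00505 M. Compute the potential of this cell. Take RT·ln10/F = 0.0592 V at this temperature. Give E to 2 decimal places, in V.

Since E°(Ce⁴⁺/Ce³⁺) > E°(In³⁺/In), Ce⁴⁺/Ce³⁺ serves as the cathode.
The standard potential is +1.607 − (−0.333) = +1.940 V and the balanced reaction transfers n = 3 electrons.
The balanced reaction is 3 Ce^4+(aq) + In(s) → 3 Ce^3+(aq) + In^3+(aq), so Q = ([Ce^3+(aq)]^3·[In^3+(aq)]) / [Ce^4+(aq)]^3 = 0.333 and log Q = −0.477.
By the Nernst equation, E = +1.940 − (0.0592/3)·(−0.477) = +1.95 V.

+1.95 V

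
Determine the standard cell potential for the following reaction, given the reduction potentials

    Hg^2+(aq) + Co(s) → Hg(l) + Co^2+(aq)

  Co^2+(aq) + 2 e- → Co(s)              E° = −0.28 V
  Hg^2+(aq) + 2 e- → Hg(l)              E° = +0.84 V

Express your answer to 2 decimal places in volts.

+1.12 V

In the reaction as written, Hg^2+(aq) is reduced (cathode) and Co^2+(aq) is produced by oxidation at the anode.
E°cell = E°(cathode) − E°(anode) = +0.84 − (−0.28) = +1.12 V.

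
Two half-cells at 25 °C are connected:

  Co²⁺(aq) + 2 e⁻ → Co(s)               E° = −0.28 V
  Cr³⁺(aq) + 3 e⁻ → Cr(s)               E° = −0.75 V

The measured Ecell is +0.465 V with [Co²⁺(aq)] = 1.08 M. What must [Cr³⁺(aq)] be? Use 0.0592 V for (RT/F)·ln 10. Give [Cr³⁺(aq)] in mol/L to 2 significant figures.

2.0 M

Co²⁺/Co is the cathode (higher E°); E°cell = −0.28 − (−0.75) = +0.47 V with n = 6.
From the Nernst equation, log Q = n(E° − E)/0.0592 = 6·(+0.47 − (+0.465))/0.0592 = 0.507.
Balancing electrons gives 3 Co²⁺(aq) + 2 Cr(s) → 3 Co(s) + 2 Cr³⁺(aq); thus Q = [Cr³⁺(aq)]^2 / [Co²⁺(aq)]^3.
Isolating [Cr³⁺(aq)] in Q = 10^{0.507} yields log [Cr³⁺(aq)] = 0.304, i.e. 2.0 M.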